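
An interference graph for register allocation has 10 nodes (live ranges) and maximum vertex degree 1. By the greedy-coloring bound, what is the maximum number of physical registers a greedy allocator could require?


Greedy coloring never needs more than (max_degree + 1) colors: when coloring a vertex, at most max_degree neighbors are already colored.
Upper bound = 1 + 1 = 2

2


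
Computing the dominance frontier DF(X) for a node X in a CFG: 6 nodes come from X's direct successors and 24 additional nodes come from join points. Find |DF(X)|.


DF(X) = direct successor contributions + join point contributions
= 6 + 24 = 30

30


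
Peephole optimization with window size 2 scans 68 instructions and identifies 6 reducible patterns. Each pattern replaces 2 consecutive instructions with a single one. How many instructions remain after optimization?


Each match removes 1 instructions.
Total removed = 6 * 1 = 6
Remaining = 68 - 6 = 62

62


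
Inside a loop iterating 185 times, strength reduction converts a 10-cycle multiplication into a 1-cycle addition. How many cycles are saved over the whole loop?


Per-iteration saving = 10 - 1 = 9
Total saved = 185 * 9 = 1665

1665


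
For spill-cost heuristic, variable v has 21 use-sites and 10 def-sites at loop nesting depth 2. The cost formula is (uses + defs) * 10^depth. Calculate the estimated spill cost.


uses + defs = 21 + 10 = 31
10^2 = 100
Spill cost = 31 * 100 = 3100

3100


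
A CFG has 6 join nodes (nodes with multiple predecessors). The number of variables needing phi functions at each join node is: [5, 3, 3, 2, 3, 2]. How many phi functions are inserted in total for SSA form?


Total phi functions = sum of phi functions at each join node
= 5 + 3 + 3 + 2 + 3 + 2 = 18

18


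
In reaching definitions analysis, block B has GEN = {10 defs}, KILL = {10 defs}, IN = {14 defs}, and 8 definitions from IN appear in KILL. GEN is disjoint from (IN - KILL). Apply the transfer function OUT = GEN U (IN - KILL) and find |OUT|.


IN - KILL: 14 - 8 = 6 surviving definitions
OUT = GEN + surviving = 10 + 6 = 16

16


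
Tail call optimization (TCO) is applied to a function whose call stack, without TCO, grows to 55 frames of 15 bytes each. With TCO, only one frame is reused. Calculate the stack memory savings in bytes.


Without TCO: 55 * 15 = 825 bytes
With TCO: reuse 1 frame = 15 bytes
Savings = 825 - 15 = 810

810


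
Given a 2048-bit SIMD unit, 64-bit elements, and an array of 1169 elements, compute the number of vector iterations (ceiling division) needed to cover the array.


Width = 2048 / 64 = 32 elements per vector op
Iterations = ceil(1169 / 32) = 37

37


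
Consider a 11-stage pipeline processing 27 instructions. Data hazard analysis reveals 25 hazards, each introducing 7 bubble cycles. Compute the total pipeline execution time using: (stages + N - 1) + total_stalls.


Base cycles = 11 + 27 - 1 = 37
Total stalls = 25 * 7 = 175
Total = 37 + 175 = 212

212


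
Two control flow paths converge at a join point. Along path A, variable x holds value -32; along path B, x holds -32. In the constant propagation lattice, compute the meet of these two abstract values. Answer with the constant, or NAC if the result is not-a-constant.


Meet operation: if both paths give the same constant, result is that constant; if they differ, result is NAC (not-a-constant).
Path A: -32, Path B: -32 -> equal
Result: constant -> -32

-32


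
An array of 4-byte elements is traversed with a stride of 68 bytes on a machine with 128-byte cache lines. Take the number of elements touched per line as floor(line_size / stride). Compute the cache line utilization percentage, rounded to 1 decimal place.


Elements per cache line = floor(128 / 68) = 1
Bytes used = 1 * 4 = 4
Utilization = 4 / 128 * 100 = 3.1%

3.1


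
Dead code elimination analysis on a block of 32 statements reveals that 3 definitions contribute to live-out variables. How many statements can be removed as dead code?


Dead code = total statements - live definitions
= 32 - 3 = 29

29


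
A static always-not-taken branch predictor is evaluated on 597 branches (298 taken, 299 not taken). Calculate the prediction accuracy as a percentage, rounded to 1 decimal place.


Predictor: always-not-taken
Correct predictions = 299
Accuracy = 299 / 597 * 100 = 50.1%

50.1


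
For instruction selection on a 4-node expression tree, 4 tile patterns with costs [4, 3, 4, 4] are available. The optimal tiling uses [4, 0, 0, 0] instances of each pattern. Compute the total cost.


Total cost = sum(count_i * cost_i)
= 4*4 + 0*3 + 0*4 + 0*4
= 16

16


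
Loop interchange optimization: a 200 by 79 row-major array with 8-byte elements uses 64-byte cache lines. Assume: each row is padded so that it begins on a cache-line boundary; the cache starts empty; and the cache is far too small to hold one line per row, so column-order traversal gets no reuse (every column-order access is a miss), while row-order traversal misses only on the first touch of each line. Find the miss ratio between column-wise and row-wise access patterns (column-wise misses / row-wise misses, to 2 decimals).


Each row occupies 79 * 8 = 632 bytes and starts on a line boundary, so it spans ceil(632 / 64) = 10 cache lines.
Row-major traversal misses (one per line touched): 200 * ceil(79 * 8 / 64) = 2000
Column-major traversal misses (no reuse, every access misses): 200 * 79 = 15800
Ratio = 15800 / 2000 = 7.9

7.9


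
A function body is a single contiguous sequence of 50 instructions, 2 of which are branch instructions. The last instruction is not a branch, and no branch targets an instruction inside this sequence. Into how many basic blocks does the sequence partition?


With no in-sequence branch targets, the leaders are the first instruction plus the instruction after each branch.
Number of basic blocks = branches + 1
= 2 + 1 = 3

3


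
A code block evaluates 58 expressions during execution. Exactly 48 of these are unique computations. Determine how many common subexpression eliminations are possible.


CSE count = total expressions - unique expressions
= 58 - 48 = 10

10


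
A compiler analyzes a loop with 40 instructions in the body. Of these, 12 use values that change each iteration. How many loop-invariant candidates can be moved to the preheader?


Invariant candidates = total - loop-dependent
= 40 - 12 = 28

28


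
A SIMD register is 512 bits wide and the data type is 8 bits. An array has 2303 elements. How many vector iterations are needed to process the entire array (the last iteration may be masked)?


Width = 512 / 8 = 64 elements per vector op
Iterations = ceil(2303 / 64) = 36

36


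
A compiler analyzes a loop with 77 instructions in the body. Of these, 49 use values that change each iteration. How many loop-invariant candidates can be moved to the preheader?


Invariant candidates = total - loop-dependent
= 77 - 49 = 28

28


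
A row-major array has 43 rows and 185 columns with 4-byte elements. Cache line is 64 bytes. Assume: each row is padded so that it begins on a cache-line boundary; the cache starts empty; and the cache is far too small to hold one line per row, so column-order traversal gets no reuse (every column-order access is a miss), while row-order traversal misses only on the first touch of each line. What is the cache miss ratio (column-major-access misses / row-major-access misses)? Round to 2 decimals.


Each row occupies 185 * 4 = 740 bytes and starts on a line boundary, so it spans ceil(740 / 64) = 12 cache lines.
Row-major traversal misses (one per line touched): 43 * ceil(185 * 4 / 64) = 516
Column-major traversal misses (no reuse, every access misses): 43 * 185 = 7955
Ratio = 7955 / 516 = 15.42

15.42


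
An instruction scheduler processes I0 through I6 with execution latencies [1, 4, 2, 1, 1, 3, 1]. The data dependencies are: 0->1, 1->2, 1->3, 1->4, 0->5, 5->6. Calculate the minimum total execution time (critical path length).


Compute longest path through dependency graph: dist(Ik) = max over predecessors of dist + latency(Ik).
dist(I0) = latency 1 = 1
dist(I1) = dist(I0) + 4 = 1 + 4 = 5
dist(I2) = dist(I1) + 2 = 5 + 2 = 7
dist(I3) = dist(I1) + 1 = 5 + 1 = 6
dist(I4) = dist(I1) + 1 = 5 + 1 = 6
dist(I5) = dist(I0) + 3 = 1 + 3 = 4
dist(I6) = dist(I5) + 1 = 4 + 1 = 5
Critical path = max dist = 7

7


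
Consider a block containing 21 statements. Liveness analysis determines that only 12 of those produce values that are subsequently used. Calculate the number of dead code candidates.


Dead code = total statements - live definitions
= 21 - 12 = 9

9


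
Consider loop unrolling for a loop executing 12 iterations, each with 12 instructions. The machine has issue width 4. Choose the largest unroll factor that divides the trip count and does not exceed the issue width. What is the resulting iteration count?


Largest divisor of 12 <= 4 is 4
New iterations = 12 / 4 = 3

3


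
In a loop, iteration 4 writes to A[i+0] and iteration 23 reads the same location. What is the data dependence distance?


Distance = read iteration - write iteration
= 23 - 4 = 19

19


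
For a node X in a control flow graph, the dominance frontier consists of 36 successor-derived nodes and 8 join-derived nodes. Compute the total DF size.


DF(X) = direct successor contributions + join point contributions
= 36 + 8 = 44

44


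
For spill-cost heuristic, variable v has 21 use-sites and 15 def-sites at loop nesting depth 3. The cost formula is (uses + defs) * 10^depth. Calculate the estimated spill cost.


uses + defs = 21 + 15 = 36
10^3 = 1000
Spill cost = 36 * 1000 = 36000

36000


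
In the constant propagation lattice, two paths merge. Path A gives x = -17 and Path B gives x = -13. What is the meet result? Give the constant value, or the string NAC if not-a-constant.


Meet operation: if both paths give the same constant, result is that constant; if they differ, result is NAC (not-a-constant).
Path A: -17, Path B: -13 -> differ
Result: not-a-constant -> NAC

NAC


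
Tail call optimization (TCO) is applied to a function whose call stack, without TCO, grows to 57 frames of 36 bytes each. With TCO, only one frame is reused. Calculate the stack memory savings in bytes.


Without TCO: 57 * 36 = 2052 bytes
With TCO: reuse 1 frame = 36 bytes
Savings = 2052 - 36 = 2016

2016


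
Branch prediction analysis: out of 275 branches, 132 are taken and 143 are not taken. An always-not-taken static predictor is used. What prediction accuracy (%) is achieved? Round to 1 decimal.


Predictor: always-not-taken
Correct predictions = 143
Accuracy = 143 / 275 * 100 = 52.0%

52.0


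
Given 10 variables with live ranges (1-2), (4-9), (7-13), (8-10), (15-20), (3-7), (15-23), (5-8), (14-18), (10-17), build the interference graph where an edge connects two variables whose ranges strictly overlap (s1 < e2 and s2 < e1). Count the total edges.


Check all pairs for overlapping intervals.
Two intervals (s1,e1) and (s2,e2) overlap if s1 < e2 and s2 < e1.
v0 (1-2) vs v1..v9: overlaps none -> 0
v1 (4-9) vs v2..v9: overlaps v2, v3, v5, v7 -> 4
v2 (7-13) vs v3..v9: overlaps v3, v7, v9 -> 3
v3 (8-10) vs v4..v9: overlaps none -> 0
v4 (15-20) vs v5..v9: overlaps v6, v8, v9 -> 3
v5 (3-7) vs v6..v9: overlaps v7 -> 1
v6 (15-23) vs v7..v9: overlaps v8, v9 -> 2
v7 (5-8) vs v8..v9: overlaps none -> 0
v8 (14-18) vs v9: overlaps v9 -> 1
Total overlapping pairs = 0 + 4 + 3 + 0 + 3 + 1 + 2 + 0 + 1 = 14

14


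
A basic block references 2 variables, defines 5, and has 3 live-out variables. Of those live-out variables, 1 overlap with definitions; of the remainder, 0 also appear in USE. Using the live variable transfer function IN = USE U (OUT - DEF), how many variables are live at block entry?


OUT - DEF: 3 - 1 = 2
|IN| = |USE| + |OUT - DEF| - |USE ∩ (OUT - DEF)| = 2 + 2 - 0 = 4

4


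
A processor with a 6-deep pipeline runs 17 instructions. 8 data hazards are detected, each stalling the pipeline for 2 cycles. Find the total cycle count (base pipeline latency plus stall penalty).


Base cycles = 6 + 17 - 1 = 22
Total stalls = 8 * 2 = 16
Total = 22 + 16 = 38

38


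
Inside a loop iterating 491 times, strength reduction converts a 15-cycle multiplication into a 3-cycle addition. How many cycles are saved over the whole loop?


Per-iteration saving = 15 - 3 = 12
Total saved = 491 * 12 = 5892

5892


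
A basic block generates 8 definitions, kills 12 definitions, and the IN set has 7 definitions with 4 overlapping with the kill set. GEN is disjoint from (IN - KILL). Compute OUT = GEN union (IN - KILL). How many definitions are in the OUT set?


IN - KILL: 7 - 4 = 3 surviving definitions
OUT = GEN + surviving = 8 + 3 = 11

11


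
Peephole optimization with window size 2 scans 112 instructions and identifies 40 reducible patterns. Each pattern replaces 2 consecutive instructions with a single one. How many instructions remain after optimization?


Each match removes 1 instructions.
Total removed = 40 * 1 = 40
Remaining = 112 - 40 = 72

72


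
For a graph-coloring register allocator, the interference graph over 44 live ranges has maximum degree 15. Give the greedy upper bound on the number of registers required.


Greedy coloring never needs more than (max_degree + 1) colors: when coloring a vertex, at most max_degree neighbors are already colored.
Upper bound = 15 + 1 = 16

16


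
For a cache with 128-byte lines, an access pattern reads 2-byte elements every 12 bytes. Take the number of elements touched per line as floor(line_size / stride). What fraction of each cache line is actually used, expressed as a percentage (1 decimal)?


Elements per cache line = floor(128 / 12) = 10
Bytes used = 10 * 2 = 20
Utilization = 20 / 128 * 100 = 15.6%

15.6


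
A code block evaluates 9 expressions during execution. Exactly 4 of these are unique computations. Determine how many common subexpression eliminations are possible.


CSE count = total expressions - unique expressions
= 9 - 4 = 5

5


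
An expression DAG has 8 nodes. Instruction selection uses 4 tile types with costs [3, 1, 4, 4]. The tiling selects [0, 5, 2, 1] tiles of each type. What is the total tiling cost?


Total cost = sum(count_i * cost_i)
= 0*3 + 5*1 + 2*4 + 1*4
= 17

17


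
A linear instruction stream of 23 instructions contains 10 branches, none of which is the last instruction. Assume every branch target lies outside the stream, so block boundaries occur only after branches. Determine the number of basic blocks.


With no in-sequence branch targets, the leaders are the first instruction plus the instruction after each branch.
Number of basic blocks = branches + 1
= 10 + 1 = 11

11


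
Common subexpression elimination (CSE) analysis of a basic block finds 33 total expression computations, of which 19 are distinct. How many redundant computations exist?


CSE count = total expressions - unique expressions
= 33 - 19 = 14

14


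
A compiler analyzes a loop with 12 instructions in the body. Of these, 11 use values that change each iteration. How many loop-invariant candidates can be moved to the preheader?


Invariant candidates = total - loop-dependent
= 12 - 11 = 1

1


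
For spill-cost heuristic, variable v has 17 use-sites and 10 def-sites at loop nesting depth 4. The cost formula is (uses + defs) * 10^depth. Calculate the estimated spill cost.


uses + defs = 17 + 10 = 27
10^4 = 10000
Spill cost = 27 * 10000 = 270000

270000


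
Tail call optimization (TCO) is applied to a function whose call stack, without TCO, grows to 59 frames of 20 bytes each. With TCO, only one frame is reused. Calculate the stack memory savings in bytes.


Without TCO: 59 * 20 = 1180 bytes
With TCO: reuse 1 frame = 20 bytes
Savings = 1180 - 20 = 1160

1160


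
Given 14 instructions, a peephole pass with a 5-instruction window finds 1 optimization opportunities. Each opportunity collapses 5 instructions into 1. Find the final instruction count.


Each match removes 4 instructions.
Total removed = 1 * 4 = 4
Remaining = 14 - 4 = 10

10


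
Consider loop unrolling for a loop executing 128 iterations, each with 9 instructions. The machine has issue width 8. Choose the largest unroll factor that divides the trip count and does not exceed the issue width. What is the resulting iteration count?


Largest divisor of 128 <= 8 is 8
New iterations = 128 / 8 = 16

16


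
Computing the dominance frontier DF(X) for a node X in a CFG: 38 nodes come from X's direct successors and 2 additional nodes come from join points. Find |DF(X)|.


DF(X) = direct successor contributions + join point contributions
= 38 + 2 = 40

40


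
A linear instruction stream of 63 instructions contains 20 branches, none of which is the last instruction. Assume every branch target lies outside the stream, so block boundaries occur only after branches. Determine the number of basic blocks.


With no in-sequence branch targets, the leaders are the first instruction plus the instruction after each branch.
Number of basic blocks = branches + 1
= 20 + 1 = 21

21


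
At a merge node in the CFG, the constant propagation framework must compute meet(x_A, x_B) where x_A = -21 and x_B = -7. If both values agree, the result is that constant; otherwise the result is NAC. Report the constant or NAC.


Meet operation: if both paths give the same constant, result is that constant; if they differ, result is NAC (not-a-constant).
Path A: -21, Path B: -7 -> differ
Result: not-a-constant -> NAC

NAC


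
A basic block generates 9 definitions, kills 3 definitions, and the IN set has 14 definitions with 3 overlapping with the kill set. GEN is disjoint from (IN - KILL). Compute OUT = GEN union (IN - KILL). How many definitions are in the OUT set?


IN - KILL: 14 - 3 = 11 surviving definitions
OUT = GEN + surviving = 9 + 11 = 20

20


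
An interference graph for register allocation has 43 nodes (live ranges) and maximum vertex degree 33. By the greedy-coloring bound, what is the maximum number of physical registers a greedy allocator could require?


Greedy coloring never needs more than (max_degree + 1) colors: when coloring a vertex, at most max_degree neighbors are already colored.
Upper bound = 33 + 1 = 34

34


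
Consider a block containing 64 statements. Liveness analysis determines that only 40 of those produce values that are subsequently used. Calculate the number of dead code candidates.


Dead code = total statements - live definitions
= 64 - 40 = 24

24


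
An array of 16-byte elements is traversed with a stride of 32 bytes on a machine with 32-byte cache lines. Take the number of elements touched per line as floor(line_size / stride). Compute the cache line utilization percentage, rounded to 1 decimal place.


Elements per cache line = floor(32 / 32) = 1
Bytes used = 1 * 16 = 16
Utilization = 16 / 32 * 100 = 50.0%

50.0


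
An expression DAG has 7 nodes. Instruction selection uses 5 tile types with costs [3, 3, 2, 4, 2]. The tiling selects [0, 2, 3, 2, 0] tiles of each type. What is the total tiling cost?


Total cost = sum(count_i * cost_i)
= 0*3 + 2*3 + 3*2 + 2*4 + 0*2
= 20

20


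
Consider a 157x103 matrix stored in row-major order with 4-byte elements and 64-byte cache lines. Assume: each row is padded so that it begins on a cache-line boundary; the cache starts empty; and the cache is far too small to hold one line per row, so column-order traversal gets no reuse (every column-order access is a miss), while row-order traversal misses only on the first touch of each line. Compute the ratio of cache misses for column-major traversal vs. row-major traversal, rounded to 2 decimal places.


Each row occupies 103 * 4 = 412 bytes and starts on a line boundary, so it spans ceil(412 / 64) = 7 cache lines.
Row-major traversal misses (one per line touched): 157 * ceil(103 * 4 / 64) = 1099
Column-major traversal misses (no reuse, every access misses): 157 * 103 = 16171
Ratio = 16171 / 1099 = 14.71

14.71


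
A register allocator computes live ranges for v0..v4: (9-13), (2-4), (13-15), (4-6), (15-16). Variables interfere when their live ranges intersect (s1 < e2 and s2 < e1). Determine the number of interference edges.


Check all pairs for overlapping intervals.
Two intervals (s1,e1) and (s2,e2) overlap if s1 < e2 and s2 < e1.
v0 (9-13) vs v1..v4: overlaps none -> 0
v1 (2-4) vs v2..v4: overlaps none -> 0
v2 (13-15) vs v3..v4: overlaps none -> 0
v3 (4-6) vs v4: overlaps none -> 0
Total overlapping pairs = 0 + 0 + 0 + 0 = 0

0


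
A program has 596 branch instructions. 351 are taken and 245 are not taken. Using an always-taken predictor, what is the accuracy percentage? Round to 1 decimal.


Predictor: always-taken
Correct predictions = 351
Accuracy = 351 / 596 * 100 = 58.9%

58.9


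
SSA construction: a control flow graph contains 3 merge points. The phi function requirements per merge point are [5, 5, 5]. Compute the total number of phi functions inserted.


Total phi functions = sum of phi functions at each join node
= 5 + 5 + 5 = 15

15


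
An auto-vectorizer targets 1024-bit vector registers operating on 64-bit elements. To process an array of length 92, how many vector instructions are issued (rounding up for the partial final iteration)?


Width = 1024 / 64 = 16 elements per vector op
Iterations = ceil(92 / 16) = 6

6


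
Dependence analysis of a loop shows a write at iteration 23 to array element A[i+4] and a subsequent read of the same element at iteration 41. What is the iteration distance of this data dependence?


Distance = read iteration - write iteration
= 41 - 23 = 18

18


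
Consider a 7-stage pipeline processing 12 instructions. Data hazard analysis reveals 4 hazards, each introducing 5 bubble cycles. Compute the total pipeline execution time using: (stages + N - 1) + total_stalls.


Base cycles = 7 + 12 - 1 = 18
Total stalls = 4 * 5 = 20
Total = 18 + 20 = 38

38


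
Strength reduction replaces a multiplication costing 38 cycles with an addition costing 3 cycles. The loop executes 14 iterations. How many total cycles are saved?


Per-iteration saving = 38 - 3 = 35
Total saved = 14 * 35 = 490

490


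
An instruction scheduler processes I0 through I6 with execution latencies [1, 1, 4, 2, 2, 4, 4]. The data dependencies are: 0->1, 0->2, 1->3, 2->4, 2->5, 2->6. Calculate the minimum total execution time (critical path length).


Compute longest path through dependency graph: dist(Ik) = max over predecessors of dist + latency(Ik).
dist(I0) = latency 1 = 1
dist(I1) = dist(I0) + 1 = 1 + 1 = 2
dist(I2) = dist(I0) + 4 = 1 + 4 = 5
dist(I3) = dist(I1) + 2 = 2 + 2 = 4
dist(I4) = dist(I2) + 2 = 5 + 2 = 7
dist(I5) = dist(I2) + 4 = 5 + 4 = 9
dist(I6) = dist(I2) + 4 = 5 + 4 = 9
Critical path = max dist = 9

9


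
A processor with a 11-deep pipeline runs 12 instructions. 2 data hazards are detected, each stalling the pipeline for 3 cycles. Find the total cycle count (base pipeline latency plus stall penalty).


Base cycles = 11 + 12 - 1 = 22
Total stalls = 2 * 3 = 6
Total = 22 + 6 = 28

28


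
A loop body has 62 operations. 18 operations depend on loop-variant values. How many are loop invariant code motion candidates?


Invariant candidates = total - loop-dependent
= 62 - 18 = 44

44


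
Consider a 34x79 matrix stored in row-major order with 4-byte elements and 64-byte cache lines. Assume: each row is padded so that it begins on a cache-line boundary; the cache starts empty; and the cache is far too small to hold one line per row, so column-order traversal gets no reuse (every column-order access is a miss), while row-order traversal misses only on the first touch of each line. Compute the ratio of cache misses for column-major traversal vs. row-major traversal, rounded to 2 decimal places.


Each row occupies 79 * 4 = 316 bytes and starts on a line boundary, so it spans ceil(316 / 64) = 5 cache lines.
Row-major traversal misses (one per line touched): 34 * ceil(79 * 4 / 64) = 170
Column-major traversal misses (no reuse, every access misses): 34 * 79 = 2686
Ratio = 2686 / 170 = 15.8

15.8


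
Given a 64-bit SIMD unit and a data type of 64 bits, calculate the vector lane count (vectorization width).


Width = SIMD bits / data type bits
= 64 / 64 = 1

1


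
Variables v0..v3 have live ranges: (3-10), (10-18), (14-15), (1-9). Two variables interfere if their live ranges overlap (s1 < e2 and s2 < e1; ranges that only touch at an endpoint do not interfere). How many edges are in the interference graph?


Check all pairs for overlapping intervals.
Two intervals (s1,e1) and (s2,e2) overlap if s1 < e2 and s2 < e1.
v0 (3-10) vs v1..v3: overlaps v3 -> 1
v1 (10-18) vs v2..v3: overlaps v2 -> 1
v2 (14-15) vs v3: overlaps none -> 0
Total overlapping pairs = 1 + 1 + 0 = 2

2


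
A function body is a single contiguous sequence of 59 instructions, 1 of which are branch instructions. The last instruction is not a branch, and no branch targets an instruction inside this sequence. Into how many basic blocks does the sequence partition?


With no in-sequence branch targets, the leaders are the first instruction plus the instruction after each branch.
Number of basic blocks = branches + 1
= 1 + 1 = 2

2


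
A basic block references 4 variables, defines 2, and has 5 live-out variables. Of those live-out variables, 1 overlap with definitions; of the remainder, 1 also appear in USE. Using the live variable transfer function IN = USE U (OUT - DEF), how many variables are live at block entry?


OUT - DEF: 5 - 1 = 4
|IN| = |USE| + |OUT - DEF| - |USE ∩ (OUT - DEF)| = 4 + 4 - 1 = 7

7


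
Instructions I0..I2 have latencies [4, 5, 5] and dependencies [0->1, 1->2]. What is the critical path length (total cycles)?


Compute longest path through dependency graph: dist(Ik) = max over predecessors of dist + latency(Ik).
dist(I0) = latency 4 = 4
dist(I1) = dist(I0) + 5 = 4 + 5 = 9
dist(I2) = dist(I1) + 5 = 9 + 5 = 14
Critical path = max dist = 14

14


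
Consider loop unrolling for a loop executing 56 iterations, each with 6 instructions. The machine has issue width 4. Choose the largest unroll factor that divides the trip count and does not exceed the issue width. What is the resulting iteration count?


Largest divisor of 56 <= 4 is 4
New iterations = 56 / 4 = 14

14


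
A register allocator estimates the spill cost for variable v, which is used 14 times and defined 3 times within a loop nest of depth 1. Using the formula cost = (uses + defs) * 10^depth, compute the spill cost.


uses + defs = 14 + 3 = 17
10^1 = 10
Spill cost = 17 * 10 = 170

170


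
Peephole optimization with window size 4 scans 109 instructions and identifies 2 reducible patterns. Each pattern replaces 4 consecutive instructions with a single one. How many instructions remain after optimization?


Each match removes 3 instructions.
Total removed = 2 * 3 = 6
Remaining = 109 - 6 = 103

103


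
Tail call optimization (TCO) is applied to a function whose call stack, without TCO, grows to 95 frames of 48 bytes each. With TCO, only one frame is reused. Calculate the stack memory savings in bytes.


Without TCO: 95 * 48 = 4560 bytes
With TCO: reuse 1 frame = 48 bytes
Savings = 4560 - 48 = 4512

4512


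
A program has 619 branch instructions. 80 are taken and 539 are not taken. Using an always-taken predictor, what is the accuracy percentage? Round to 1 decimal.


Predictor: always-taken
Correct predictions = 80
Accuracy = 80 / 619 * 100 = 12.9%

12.9


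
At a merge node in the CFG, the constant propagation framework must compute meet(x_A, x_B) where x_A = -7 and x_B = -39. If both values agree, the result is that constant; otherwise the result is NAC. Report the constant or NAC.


Meet operation: if both paths give the same constant, result is that constant; if they differ, result is NAC (not-a-constant).
Path A: -7, Path B: -39 -> differ
Result: not-a-constant -> NAC

NAC


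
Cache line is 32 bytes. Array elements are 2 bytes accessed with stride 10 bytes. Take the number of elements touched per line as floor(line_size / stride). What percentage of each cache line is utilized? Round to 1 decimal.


Elements per cache line = floor(32 / 10) = 3
Bytes used = 3 * 2 = 6
Utilization = 6 / 32 * 100 = 18.8%

18.8


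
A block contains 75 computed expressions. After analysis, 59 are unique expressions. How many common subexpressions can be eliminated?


CSE count = total expressions - unique expressions
= 75 - 59 = 16

16


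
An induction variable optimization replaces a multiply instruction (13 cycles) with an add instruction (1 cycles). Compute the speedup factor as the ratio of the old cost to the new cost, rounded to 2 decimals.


Ratio = mult_cost / add_cost = 13 / 1 = 13.0

13.0


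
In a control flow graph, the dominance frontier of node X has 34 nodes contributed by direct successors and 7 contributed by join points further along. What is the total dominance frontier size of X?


DF(X) = direct successor contributions + join point contributions
= 34 + 7 = 41

41


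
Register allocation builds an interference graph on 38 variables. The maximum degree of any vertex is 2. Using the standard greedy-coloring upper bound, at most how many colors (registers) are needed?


Greedy coloring never needs more than (max_degree + 1) colors: when coloring a vertex, at most max_degree neighbors are already colored.
Upper bound = 2 + 1 = 3

3


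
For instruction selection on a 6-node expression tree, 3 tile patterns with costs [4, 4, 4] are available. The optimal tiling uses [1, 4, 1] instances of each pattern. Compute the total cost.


Total cost = sum(count_i * cost_i)
= 1*4 + 4*4 + 1*4
= 24

24


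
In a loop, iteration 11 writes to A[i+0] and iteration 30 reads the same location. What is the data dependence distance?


Distance = read iteration - write iteration
= 30 - 11 = 19

19


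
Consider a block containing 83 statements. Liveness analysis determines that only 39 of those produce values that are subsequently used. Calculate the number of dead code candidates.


Dead code = total statements - live definitions
= 83 - 39 = 44

44


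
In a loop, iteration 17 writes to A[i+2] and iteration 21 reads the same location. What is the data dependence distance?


Distance = read iteration - write iteration
= 21 - 17 = 4

4


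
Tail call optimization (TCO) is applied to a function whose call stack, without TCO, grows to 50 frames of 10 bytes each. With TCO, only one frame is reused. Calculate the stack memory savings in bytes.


Without TCO: 50 * 10 = 500 bytes
With TCO: reuse 1 frame = 10 bytes
Savings = 500 - 10 = 490

490


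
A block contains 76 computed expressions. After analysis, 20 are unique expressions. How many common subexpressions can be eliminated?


CSE count = total expressions - unique expressions
= 76 - 20 = 56

56


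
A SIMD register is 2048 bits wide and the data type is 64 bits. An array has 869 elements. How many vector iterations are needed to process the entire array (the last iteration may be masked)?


Width = 2048 / 64 = 32 elements per vector op
Iterations = ceil(869 / 32) = 28

28


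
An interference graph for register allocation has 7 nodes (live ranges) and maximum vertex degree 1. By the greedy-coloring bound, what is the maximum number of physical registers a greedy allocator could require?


Greedy coloring never needs more than (max_degree + 1) colors: when coloring a vertex, at most max_degree neighbors are already colored.
Upper bound = 1 + 1 = 2

2


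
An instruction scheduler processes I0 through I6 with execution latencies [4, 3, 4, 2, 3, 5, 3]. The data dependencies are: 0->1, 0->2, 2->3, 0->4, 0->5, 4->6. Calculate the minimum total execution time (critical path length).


Compute longest path through dependency graph: dist(Ik) = max over predecessors of dist + latency(Ik).
dist(I0) = latency 4 = 4
dist(I1) = dist(I0) + 3 = 4 + 3 = 7
dist(I2) = dist(I0) + 4 = 4 + 4 = 8
dist(I3) = dist(I2) + 2 = 8 + 2 = 10
dist(I4) = dist(I0) + 3 = 4 + 3 = 7
dist(I5) = dist(I0) + 5 = 4 + 5 = 9
dist(I6) = dist(I4) + 3 = 7 + 3 = 10
Critical path = max dist = 10

10


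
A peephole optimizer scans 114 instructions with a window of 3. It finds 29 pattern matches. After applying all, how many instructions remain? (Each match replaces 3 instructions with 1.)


Each match removes 2 instructions.
Total removed = 29 * 2 = 58
Remaining = 114 - 58 = 56

56


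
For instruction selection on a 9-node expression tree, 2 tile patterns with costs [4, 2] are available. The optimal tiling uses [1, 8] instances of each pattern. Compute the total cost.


Total cost = sum(count_i * cost_i)
= 1*4 + 8*2
= 20

20


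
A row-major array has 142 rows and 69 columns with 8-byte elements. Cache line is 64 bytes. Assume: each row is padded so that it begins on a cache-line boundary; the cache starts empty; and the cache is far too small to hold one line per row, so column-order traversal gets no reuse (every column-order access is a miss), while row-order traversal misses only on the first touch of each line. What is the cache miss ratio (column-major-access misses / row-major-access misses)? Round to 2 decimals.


Each row occupies 69 * 8 = 552 bytes and starts on a line boundary, so it spans ceil(552 / 64) = 9 cache lines.
Row-major traversal misses (one per line touched): 142 * ceil(69 * 8 / 64) = 1278
Column-major traversal misses (no reuse, every access misses): 142 * 69 = 9798
Ratio = 9798 / 1278 = 7.67

7.67


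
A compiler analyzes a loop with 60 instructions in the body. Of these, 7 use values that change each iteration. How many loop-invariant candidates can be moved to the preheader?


Invariant candidates = total - loop-dependent
= 60 - 7 = 53

53


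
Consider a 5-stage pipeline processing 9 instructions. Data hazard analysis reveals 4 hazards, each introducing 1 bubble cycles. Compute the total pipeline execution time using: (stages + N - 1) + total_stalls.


Base cycles = 5 + 9 - 1 = 13
Total stalls = 4 * 1 = 4
Total = 13 + 4 = 17

17


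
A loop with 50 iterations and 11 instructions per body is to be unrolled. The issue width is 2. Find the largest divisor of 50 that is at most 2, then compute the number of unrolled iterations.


Largest divisor of 50 <= 2 is 2
New iterations = 50 / 2 = 25

25


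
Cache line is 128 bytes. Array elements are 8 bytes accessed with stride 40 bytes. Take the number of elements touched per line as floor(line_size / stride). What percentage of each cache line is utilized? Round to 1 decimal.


Elements per cache line = floor(128 / 40) = 3
Bytes used = 3 * 8 = 24
Utilization = 24 / 128 * 100 = 18.8%

18.8


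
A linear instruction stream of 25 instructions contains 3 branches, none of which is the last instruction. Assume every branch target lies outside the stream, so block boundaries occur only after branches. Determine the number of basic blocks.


With no in-sequence branch targets, the leaders are the first instruction plus the instruction after each branch.
Number of basic blocks = branches + 1
= 3 + 1 = 4

4


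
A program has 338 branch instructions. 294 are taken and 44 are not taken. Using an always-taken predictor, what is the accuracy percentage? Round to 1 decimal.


Predictor: always-taken
Correct predictions = 294
Accuracy = 294 / 338 * 100 = 87.0%

87.0


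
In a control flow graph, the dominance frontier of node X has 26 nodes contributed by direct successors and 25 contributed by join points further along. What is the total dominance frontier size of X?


DF(X) = direct successor contributions + join point contributions
= 26 + 25 = 51

51


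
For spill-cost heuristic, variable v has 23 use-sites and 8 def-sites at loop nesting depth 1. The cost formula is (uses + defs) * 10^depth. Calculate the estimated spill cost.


uses + defs = 23 + 8 = 31
10^1 = 10
Spill cost = 31 * 10 = 310

310


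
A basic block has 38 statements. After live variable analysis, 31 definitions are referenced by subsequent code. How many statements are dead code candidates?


Dead code = total statements - live definitions
= 38 - 31 = 7

7


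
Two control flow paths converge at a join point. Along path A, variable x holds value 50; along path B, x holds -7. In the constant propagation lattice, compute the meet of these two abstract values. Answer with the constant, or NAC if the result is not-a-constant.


Meet operation: if both paths give the same constant, result is that constant; if they differ, result is NAC (not-a-constant).
Path A: 50, Path B: -7 -> differ
Result: not-a-constant -> NAC

NAC


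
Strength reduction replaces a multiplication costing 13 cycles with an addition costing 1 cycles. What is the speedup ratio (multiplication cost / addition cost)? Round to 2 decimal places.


Ratio = mult_cost / add_cost = 13 / 1 = 13.0

13.0


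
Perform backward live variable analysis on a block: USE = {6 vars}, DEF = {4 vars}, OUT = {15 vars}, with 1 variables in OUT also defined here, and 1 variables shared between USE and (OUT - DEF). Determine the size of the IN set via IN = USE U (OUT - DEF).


OUT - DEF: 15 - 1 = 14
|IN| = |USE| + |OUT - DEF| - |USE ∩ (OUT - DEF)| = 6 + 14 - 1 = 19

19


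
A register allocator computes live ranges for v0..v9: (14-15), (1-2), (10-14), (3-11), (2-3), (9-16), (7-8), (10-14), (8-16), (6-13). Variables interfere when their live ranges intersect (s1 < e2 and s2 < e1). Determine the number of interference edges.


Check all pairs for overlapping intervals.
Two intervals (s1,e1) and (s2,e2) overlap if s1 < e2 and s2 < e1.
v0 (14-15) vs v1..v9: overlaps v5, v8 -> 2
v1 (1-2) vs v2..v9: overlaps none -> 0
v2 (10-14) vs v3..v9: overlaps v3, v5, v7, v8, v9 -> 5
v3 (3-11) vs v4..v9: overlaps v5, v6, v7, v8, v9 -> 5
v4 (2-3) vs v5..v9: overlaps none -> 0
v5 (9-16) vs v6..v9: overlaps v7, v8, v9 -> 3
v6 (7-8) vs v7..v9: overlaps v9 -> 1
v7 (10-14) vs v8..v9: overlaps v8, v9 -> 2
v8 (8-16) vs v9: overlaps v9 -> 1
Total overlapping pairs = 2 + 0 + 5 + 5 + 0 + 3 + 1 + 2 + 1 = 19

19


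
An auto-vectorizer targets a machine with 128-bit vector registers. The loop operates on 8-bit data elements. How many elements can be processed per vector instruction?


Width = SIMD bits / data type bits
= 128 / 8 = 16

16


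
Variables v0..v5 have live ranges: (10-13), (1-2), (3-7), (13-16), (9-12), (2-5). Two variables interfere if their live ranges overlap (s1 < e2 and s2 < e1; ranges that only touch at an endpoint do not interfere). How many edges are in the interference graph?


Check all pairs for overlapping intervals.
Two intervals (s1,e1) and (s2,e2) overlap if s1 < e2 and s2 < e1.
v0 (10-13) vs v1..v5: overlaps v4 -> 1
v1 (1-2) vs v2..v5: overlaps none -> 0
v2 (3-7) vs v3..v5: overlaps v5 -> 1
v3 (13-16) vs v4..v5: overlaps none -> 0
v4 (9-12) vs v5: overlaps none -> 0
Total overlapping pairs = 1 + 0 + 1 + 0 + 0 = 2

2


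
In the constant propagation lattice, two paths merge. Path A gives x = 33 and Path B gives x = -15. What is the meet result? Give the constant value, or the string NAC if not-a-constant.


Meet operation: if both paths give the same constant, result is that constant; if they differ, result is NAC (not-a-constant).
Path A: 33, Path B: -15 -> differ
Result: not-a-constant -> NAC

NAC


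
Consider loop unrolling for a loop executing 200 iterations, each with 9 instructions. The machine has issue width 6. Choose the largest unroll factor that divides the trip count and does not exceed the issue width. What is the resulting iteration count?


Largest divisor of 200 <= 6 is 5
New iterations = 200 / 5 = 40

40


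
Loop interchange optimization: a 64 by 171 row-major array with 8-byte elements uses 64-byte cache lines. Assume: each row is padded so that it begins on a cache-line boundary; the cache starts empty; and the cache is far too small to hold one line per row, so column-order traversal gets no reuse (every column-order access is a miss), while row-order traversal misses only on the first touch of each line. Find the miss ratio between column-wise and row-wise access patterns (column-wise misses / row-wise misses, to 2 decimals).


Each row occupies 171 * 8 = 1368 bytes and starts on a line boundary, so it spans ceil(1368 / 64) = 22 cache lines.
Row-major traversal misses (one per line touched): 64 * ceil(171 * 8 / 64) = 1408
Column-major traversal misses (no reuse, every access misses): 64 * 171 = 10944
Ratio = 10944 / 1408 = 7.77

7.77
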